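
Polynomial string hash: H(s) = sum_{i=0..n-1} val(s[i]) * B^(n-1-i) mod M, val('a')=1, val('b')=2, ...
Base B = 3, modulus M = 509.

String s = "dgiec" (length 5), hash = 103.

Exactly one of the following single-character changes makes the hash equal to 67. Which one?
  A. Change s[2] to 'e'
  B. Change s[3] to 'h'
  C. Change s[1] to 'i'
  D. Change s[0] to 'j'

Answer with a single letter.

Answer: A

Derivation:
Option A: s[2]='i'->'e', delta=(5-9)*3^2 mod 509 = 473, hash=103+473 mod 509 = 67 <-- target
Option B: s[3]='e'->'h', delta=(8-5)*3^1 mod 509 = 9, hash=103+9 mod 509 = 112
Option C: s[1]='g'->'i', delta=(9-7)*3^3 mod 509 = 54, hash=103+54 mod 509 = 157
Option D: s[0]='d'->'j', delta=(10-4)*3^4 mod 509 = 486, hash=103+486 mod 509 = 80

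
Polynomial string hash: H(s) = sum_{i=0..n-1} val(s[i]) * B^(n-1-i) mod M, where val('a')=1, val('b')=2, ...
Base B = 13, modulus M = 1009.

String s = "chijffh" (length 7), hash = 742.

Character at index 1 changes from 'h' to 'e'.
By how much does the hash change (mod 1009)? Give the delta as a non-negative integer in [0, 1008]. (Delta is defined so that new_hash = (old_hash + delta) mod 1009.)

Delta formula: (val(new) - val(old)) * B^(n-1-k) mod M
  val('e') - val('h') = 5 - 8 = -3
  B^(n-1-k) = 13^5 mod 1009 = 990
  Delta = -3 * 990 mod 1009 = 57

Answer: 57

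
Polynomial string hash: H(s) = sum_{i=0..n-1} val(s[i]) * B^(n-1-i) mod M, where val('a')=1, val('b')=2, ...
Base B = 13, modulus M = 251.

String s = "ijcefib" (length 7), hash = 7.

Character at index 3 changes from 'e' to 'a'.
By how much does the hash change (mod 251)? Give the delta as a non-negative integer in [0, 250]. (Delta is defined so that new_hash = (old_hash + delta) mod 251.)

Delta formula: (val(new) - val(old)) * B^(n-1-k) mod M
  val('a') - val('e') = 1 - 5 = -4
  B^(n-1-k) = 13^3 mod 251 = 189
  Delta = -4 * 189 mod 251 = 248

Answer: 248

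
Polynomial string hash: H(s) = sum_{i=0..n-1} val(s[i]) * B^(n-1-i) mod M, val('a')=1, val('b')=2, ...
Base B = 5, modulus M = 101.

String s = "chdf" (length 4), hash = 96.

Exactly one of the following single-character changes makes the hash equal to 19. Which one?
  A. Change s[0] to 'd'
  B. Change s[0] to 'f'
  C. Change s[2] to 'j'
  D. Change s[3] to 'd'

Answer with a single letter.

Answer: A

Derivation:
Option A: s[0]='c'->'d', delta=(4-3)*5^3 mod 101 = 24, hash=96+24 mod 101 = 19 <-- target
Option B: s[0]='c'->'f', delta=(6-3)*5^3 mod 101 = 72, hash=96+72 mod 101 = 67
Option C: s[2]='d'->'j', delta=(10-4)*5^1 mod 101 = 30, hash=96+30 mod 101 = 25
Option D: s[3]='f'->'d', delta=(4-6)*5^0 mod 101 = 99, hash=96+99 mod 101 = 94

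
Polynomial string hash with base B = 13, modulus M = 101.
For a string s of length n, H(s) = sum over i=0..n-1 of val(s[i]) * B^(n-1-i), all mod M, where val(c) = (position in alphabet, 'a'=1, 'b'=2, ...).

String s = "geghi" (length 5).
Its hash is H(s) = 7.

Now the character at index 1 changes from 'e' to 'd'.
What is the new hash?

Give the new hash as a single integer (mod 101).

Answer: 32

Derivation:
val('e') = 5, val('d') = 4
Position k = 1, exponent = n-1-k = 3
B^3 mod M = 13^3 mod 101 = 76
Delta = (4 - 5) * 76 mod 101 = 25
New hash = (7 + 25) mod 101 = 32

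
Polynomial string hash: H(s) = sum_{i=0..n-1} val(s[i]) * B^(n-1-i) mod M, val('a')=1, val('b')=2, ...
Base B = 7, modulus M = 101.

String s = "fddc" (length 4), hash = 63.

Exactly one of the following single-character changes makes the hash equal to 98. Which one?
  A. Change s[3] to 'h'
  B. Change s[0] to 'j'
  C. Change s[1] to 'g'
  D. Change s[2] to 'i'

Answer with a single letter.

Answer: D

Derivation:
Option A: s[3]='c'->'h', delta=(8-3)*7^0 mod 101 = 5, hash=63+5 mod 101 = 68
Option B: s[0]='f'->'j', delta=(10-6)*7^3 mod 101 = 59, hash=63+59 mod 101 = 21
Option C: s[1]='d'->'g', delta=(7-4)*7^2 mod 101 = 46, hash=63+46 mod 101 = 8
Option D: s[2]='d'->'i', delta=(9-4)*7^1 mod 101 = 35, hash=63+35 mod 101 = 98 <-- target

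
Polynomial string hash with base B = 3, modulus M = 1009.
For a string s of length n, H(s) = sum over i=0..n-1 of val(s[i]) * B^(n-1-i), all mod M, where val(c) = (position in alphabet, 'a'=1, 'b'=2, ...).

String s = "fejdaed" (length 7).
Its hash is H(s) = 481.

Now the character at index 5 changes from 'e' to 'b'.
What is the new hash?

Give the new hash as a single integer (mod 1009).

Answer: 472

Derivation:
val('e') = 5, val('b') = 2
Position k = 5, exponent = n-1-k = 1
B^1 mod M = 3^1 mod 1009 = 3
Delta = (2 - 5) * 3 mod 1009 = 1000
New hash = (481 + 1000) mod 1009 = 472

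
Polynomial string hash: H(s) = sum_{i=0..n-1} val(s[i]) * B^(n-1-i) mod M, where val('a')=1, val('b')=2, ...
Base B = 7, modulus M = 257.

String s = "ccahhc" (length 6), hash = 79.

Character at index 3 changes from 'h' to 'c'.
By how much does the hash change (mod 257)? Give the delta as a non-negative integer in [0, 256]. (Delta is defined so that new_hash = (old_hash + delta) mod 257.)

Delta formula: (val(new) - val(old)) * B^(n-1-k) mod M
  val('c') - val('h') = 3 - 8 = -5
  B^(n-1-k) = 7^2 mod 257 = 49
  Delta = -5 * 49 mod 257 = 12

Answer: 12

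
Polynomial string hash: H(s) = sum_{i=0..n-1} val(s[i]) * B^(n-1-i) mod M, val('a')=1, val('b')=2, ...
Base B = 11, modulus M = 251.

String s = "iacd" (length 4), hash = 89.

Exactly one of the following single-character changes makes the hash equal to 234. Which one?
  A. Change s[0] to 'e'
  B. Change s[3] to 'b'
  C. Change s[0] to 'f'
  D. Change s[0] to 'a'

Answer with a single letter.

Option A: s[0]='i'->'e', delta=(5-9)*11^3 mod 251 = 198, hash=89+198 mod 251 = 36
Option B: s[3]='d'->'b', delta=(2-4)*11^0 mod 251 = 249, hash=89+249 mod 251 = 87
Option C: s[0]='i'->'f', delta=(6-9)*11^3 mod 251 = 23, hash=89+23 mod 251 = 112
Option D: s[0]='i'->'a', delta=(1-9)*11^3 mod 251 = 145, hash=89+145 mod 251 = 234 <-- target

Answer: D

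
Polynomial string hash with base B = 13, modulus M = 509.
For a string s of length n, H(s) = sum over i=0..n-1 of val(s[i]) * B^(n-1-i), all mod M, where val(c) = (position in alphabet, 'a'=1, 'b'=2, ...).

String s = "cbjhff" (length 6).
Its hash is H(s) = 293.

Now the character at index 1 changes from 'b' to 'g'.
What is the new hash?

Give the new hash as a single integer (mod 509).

val('b') = 2, val('g') = 7
Position k = 1, exponent = n-1-k = 4
B^4 mod M = 13^4 mod 509 = 57
Delta = (7 - 2) * 57 mod 509 = 285
New hash = (293 + 285) mod 509 = 69

Answer: 69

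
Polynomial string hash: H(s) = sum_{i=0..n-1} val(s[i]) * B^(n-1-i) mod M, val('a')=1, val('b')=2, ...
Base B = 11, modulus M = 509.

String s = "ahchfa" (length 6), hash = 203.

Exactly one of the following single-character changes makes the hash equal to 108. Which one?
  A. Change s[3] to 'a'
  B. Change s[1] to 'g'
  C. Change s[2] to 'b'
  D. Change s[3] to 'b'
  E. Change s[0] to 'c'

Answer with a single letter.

Option A: s[3]='h'->'a', delta=(1-8)*11^2 mod 509 = 171, hash=203+171 mod 509 = 374
Option B: s[1]='h'->'g', delta=(7-8)*11^4 mod 509 = 120, hash=203+120 mod 509 = 323
Option C: s[2]='c'->'b', delta=(2-3)*11^3 mod 509 = 196, hash=203+196 mod 509 = 399
Option D: s[3]='h'->'b', delta=(2-8)*11^2 mod 509 = 292, hash=203+292 mod 509 = 495
Option E: s[0]='a'->'c', delta=(3-1)*11^5 mod 509 = 414, hash=203+414 mod 509 = 108 <-- target

Answer: E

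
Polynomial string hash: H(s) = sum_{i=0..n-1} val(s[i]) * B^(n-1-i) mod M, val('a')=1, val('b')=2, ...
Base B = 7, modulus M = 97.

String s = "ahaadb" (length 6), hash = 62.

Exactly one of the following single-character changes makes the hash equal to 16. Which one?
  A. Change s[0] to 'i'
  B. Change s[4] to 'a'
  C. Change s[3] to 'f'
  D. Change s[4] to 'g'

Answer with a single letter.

Option A: s[0]='a'->'i', delta=(9-1)*7^5 mod 97 = 14, hash=62+14 mod 97 = 76
Option B: s[4]='d'->'a', delta=(1-4)*7^1 mod 97 = 76, hash=62+76 mod 97 = 41
Option C: s[3]='a'->'f', delta=(6-1)*7^2 mod 97 = 51, hash=62+51 mod 97 = 16 <-- target
Option D: s[4]='d'->'g', delta=(7-4)*7^1 mod 97 = 21, hash=62+21 mod 97 = 83

Answer: C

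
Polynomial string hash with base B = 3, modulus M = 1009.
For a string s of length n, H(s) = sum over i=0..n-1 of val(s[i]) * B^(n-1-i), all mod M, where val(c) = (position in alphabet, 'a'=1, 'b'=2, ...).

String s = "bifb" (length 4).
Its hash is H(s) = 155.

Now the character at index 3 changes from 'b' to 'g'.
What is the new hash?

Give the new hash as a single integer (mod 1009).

Answer: 160

Derivation:
val('b') = 2, val('g') = 7
Position k = 3, exponent = n-1-k = 0
B^0 mod M = 3^0 mod 1009 = 1
Delta = (7 - 2) * 1 mod 1009 = 5
New hash = (155 + 5) mod 1009 = 160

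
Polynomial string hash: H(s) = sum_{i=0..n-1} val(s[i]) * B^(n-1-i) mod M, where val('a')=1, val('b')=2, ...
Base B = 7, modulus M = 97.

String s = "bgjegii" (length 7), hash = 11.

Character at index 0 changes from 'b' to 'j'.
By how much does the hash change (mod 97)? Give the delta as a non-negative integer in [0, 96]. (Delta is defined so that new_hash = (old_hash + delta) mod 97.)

Delta formula: (val(new) - val(old)) * B^(n-1-k) mod M
  val('j') - val('b') = 10 - 2 = 8
  B^(n-1-k) = 7^6 mod 97 = 85
  Delta = 8 * 85 mod 97 = 1

Answer: 1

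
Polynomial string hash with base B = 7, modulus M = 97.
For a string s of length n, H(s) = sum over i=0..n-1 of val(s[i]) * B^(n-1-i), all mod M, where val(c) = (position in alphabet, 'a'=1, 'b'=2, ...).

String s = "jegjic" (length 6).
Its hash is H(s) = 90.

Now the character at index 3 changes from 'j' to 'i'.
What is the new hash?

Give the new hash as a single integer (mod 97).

val('j') = 10, val('i') = 9
Position k = 3, exponent = n-1-k = 2
B^2 mod M = 7^2 mod 97 = 49
Delta = (9 - 10) * 49 mod 97 = 48
New hash = (90 + 48) mod 97 = 41

Answer: 41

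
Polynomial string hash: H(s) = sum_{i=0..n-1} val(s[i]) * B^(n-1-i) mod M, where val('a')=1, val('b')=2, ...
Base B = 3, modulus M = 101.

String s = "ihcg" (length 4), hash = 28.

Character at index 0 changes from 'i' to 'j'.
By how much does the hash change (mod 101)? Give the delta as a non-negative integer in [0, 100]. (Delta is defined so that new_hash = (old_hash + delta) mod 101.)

Delta formula: (val(new) - val(old)) * B^(n-1-k) mod M
  val('j') - val('i') = 10 - 9 = 1
  B^(n-1-k) = 3^3 mod 101 = 27
  Delta = 1 * 27 mod 101 = 27

Answer: 27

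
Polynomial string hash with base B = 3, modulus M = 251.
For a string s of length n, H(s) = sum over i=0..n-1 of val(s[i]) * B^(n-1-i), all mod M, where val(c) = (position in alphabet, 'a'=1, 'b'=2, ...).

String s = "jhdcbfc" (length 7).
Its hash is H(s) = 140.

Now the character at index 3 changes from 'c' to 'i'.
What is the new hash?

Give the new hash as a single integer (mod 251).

Answer: 51

Derivation:
val('c') = 3, val('i') = 9
Position k = 3, exponent = n-1-k = 3
B^3 mod M = 3^3 mod 251 = 27
Delta = (9 - 3) * 27 mod 251 = 162
New hash = (140 + 162) mod 251 = 51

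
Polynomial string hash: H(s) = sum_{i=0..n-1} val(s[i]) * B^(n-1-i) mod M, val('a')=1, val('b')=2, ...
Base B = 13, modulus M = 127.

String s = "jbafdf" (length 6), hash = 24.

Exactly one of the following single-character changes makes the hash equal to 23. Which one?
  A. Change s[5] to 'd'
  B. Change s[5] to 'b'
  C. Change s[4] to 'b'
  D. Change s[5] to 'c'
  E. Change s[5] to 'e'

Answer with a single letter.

Answer: E

Derivation:
Option A: s[5]='f'->'d', delta=(4-6)*13^0 mod 127 = 125, hash=24+125 mod 127 = 22
Option B: s[5]='f'->'b', delta=(2-6)*13^0 mod 127 = 123, hash=24+123 mod 127 = 20
Option C: s[4]='d'->'b', delta=(2-4)*13^1 mod 127 = 101, hash=24+101 mod 127 = 125
Option D: s[5]='f'->'c', delta=(3-6)*13^0 mod 127 = 124, hash=24+124 mod 127 = 21
Option E: s[5]='f'->'e', delta=(5-6)*13^0 mod 127 = 126, hash=24+126 mod 127 = 23 <-- target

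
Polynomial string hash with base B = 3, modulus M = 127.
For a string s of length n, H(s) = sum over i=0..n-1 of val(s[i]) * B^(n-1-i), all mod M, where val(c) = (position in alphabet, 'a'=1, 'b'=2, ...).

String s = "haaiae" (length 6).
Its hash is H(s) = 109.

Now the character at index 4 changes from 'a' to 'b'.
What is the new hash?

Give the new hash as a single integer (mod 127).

val('a') = 1, val('b') = 2
Position k = 4, exponent = n-1-k = 1
B^1 mod M = 3^1 mod 127 = 3
Delta = (2 - 1) * 3 mod 127 = 3
New hash = (109 + 3) mod 127 = 112

Answer: 112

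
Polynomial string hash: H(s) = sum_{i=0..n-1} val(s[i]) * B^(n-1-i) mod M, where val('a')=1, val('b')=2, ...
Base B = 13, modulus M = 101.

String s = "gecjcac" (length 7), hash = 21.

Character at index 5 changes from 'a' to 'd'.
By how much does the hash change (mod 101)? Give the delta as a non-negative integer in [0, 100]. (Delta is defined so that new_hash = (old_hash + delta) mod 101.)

Delta formula: (val(new) - val(old)) * B^(n-1-k) mod M
  val('d') - val('a') = 4 - 1 = 3
  B^(n-1-k) = 13^1 mod 101 = 13
  Delta = 3 * 13 mod 101 = 39

Answer: 39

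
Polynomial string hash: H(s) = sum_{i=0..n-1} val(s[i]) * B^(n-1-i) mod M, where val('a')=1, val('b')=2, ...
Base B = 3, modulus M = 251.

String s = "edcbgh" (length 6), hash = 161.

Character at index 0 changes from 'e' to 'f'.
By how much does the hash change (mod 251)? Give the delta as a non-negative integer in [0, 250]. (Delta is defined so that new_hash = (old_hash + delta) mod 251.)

Delta formula: (val(new) - val(old)) * B^(n-1-k) mod M
  val('f') - val('e') = 6 - 5 = 1
  B^(n-1-k) = 3^5 mod 251 = 243
  Delta = 1 * 243 mod 251 = 243

Answer: 243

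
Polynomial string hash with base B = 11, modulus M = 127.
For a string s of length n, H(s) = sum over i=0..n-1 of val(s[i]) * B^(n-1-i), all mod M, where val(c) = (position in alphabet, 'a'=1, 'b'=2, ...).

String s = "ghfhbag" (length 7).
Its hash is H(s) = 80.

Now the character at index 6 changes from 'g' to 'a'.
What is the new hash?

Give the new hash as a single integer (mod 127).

val('g') = 7, val('a') = 1
Position k = 6, exponent = n-1-k = 0
B^0 mod M = 11^0 mod 127 = 1
Delta = (1 - 7) * 1 mod 127 = 121
New hash = (80 + 121) mod 127 = 74

Answer: 74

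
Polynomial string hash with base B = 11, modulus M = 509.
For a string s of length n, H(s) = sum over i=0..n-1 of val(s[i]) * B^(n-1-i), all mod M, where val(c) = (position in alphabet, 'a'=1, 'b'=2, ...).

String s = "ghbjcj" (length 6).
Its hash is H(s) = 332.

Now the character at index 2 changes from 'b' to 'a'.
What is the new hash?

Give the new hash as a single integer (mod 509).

Answer: 19

Derivation:
val('b') = 2, val('a') = 1
Position k = 2, exponent = n-1-k = 3
B^3 mod M = 11^3 mod 509 = 313
Delta = (1 - 2) * 313 mod 509 = 196
New hash = (332 + 196) mod 509 = 19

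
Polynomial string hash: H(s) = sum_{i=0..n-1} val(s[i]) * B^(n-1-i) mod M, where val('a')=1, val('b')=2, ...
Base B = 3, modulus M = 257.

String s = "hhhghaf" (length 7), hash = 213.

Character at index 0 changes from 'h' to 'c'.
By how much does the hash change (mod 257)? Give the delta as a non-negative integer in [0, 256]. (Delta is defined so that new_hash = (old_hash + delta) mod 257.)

Delta formula: (val(new) - val(old)) * B^(n-1-k) mod M
  val('c') - val('h') = 3 - 8 = -5
  B^(n-1-k) = 3^6 mod 257 = 215
  Delta = -5 * 215 mod 257 = 210

Answer: 210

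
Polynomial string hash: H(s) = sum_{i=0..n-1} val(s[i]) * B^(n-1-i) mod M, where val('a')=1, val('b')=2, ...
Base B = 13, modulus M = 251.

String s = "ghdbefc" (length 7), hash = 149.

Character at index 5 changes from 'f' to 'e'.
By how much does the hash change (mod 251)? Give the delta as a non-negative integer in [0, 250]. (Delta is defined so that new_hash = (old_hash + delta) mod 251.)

Answer: 238

Derivation:
Delta formula: (val(new) - val(old)) * B^(n-1-k) mod M
  val('e') - val('f') = 5 - 6 = -1
  B^(n-1-k) = 13^1 mod 251 = 13
  Delta = -1 * 13 mod 251 = 238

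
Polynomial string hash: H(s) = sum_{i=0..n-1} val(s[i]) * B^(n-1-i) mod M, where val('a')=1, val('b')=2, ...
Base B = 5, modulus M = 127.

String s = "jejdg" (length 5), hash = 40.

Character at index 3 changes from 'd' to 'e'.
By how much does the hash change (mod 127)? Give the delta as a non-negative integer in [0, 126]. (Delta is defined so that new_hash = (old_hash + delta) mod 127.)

Delta formula: (val(new) - val(old)) * B^(n-1-k) mod M
  val('e') - val('d') = 5 - 4 = 1
  B^(n-1-k) = 5^1 mod 127 = 5
  Delta = 1 * 5 mod 127 = 5

Answer: 5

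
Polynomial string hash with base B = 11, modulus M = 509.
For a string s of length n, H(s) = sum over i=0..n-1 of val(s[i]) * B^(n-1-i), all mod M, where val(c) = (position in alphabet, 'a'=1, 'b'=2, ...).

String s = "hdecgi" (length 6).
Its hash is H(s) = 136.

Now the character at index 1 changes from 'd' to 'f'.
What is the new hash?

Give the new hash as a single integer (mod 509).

Answer: 405

Derivation:
val('d') = 4, val('f') = 6
Position k = 1, exponent = n-1-k = 4
B^4 mod M = 11^4 mod 509 = 389
Delta = (6 - 4) * 389 mod 509 = 269
New hash = (136 + 269) mod 509 = 405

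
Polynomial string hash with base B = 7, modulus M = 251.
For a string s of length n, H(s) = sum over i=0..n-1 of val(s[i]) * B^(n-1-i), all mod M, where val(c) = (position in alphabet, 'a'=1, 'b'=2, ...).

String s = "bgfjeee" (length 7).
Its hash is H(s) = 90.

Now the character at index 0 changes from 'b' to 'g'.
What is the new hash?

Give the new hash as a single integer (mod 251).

val('b') = 2, val('g') = 7
Position k = 0, exponent = n-1-k = 6
B^6 mod M = 7^6 mod 251 = 181
Delta = (7 - 2) * 181 mod 251 = 152
New hash = (90 + 152) mod 251 = 242

Answer: 242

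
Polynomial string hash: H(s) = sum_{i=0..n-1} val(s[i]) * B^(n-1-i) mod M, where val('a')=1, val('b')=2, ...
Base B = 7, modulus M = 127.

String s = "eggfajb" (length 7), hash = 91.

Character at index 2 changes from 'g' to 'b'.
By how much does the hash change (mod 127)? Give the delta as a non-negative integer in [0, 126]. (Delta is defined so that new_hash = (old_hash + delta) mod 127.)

Delta formula: (val(new) - val(old)) * B^(n-1-k) mod M
  val('b') - val('g') = 2 - 7 = -5
  B^(n-1-k) = 7^4 mod 127 = 115
  Delta = -5 * 115 mod 127 = 60

Answer: 60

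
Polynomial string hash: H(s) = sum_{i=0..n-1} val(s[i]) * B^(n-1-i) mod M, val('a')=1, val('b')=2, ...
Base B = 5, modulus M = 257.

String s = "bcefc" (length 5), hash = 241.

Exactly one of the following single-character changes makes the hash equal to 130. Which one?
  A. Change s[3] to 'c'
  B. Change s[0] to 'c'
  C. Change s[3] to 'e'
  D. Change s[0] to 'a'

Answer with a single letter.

Option A: s[3]='f'->'c', delta=(3-6)*5^1 mod 257 = 242, hash=241+242 mod 257 = 226
Option B: s[0]='b'->'c', delta=(3-2)*5^4 mod 257 = 111, hash=241+111 mod 257 = 95
Option C: s[3]='f'->'e', delta=(5-6)*5^1 mod 257 = 252, hash=241+252 mod 257 = 236
Option D: s[0]='b'->'a', delta=(1-2)*5^4 mod 257 = 146, hash=241+146 mod 257 = 130 <-- target

Answer: D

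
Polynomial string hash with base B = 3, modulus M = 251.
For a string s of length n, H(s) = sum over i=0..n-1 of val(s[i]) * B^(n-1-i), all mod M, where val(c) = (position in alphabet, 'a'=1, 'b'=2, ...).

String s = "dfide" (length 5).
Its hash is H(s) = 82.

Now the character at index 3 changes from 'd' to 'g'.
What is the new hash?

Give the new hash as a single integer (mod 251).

Answer: 91

Derivation:
val('d') = 4, val('g') = 7
Position k = 3, exponent = n-1-k = 1
B^1 mod M = 3^1 mod 251 = 3
Delta = (7 - 4) * 3 mod 251 = 9
New hash = (82 + 9) mod 251 = 91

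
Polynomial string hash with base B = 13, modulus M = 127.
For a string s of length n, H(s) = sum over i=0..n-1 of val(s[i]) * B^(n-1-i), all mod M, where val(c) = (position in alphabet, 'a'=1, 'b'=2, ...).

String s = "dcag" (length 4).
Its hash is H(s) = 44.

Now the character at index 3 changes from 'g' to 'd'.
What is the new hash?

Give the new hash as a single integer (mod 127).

Answer: 41

Derivation:
val('g') = 7, val('d') = 4
Position k = 3, exponent = n-1-k = 0
B^0 mod M = 13^0 mod 127 = 1
Delta = (4 - 7) * 1 mod 127 = 124
New hash = (44 + 124) mod 127 = 41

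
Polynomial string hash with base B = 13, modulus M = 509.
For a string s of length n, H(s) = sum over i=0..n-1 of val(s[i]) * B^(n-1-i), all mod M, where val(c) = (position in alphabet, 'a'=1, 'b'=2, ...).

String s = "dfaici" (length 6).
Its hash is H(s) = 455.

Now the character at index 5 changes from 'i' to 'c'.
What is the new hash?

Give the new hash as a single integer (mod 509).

val('i') = 9, val('c') = 3
Position k = 5, exponent = n-1-k = 0
B^0 mod M = 13^0 mod 509 = 1
Delta = (3 - 9) * 1 mod 509 = 503
New hash = (455 + 503) mod 509 = 449

Answer: 449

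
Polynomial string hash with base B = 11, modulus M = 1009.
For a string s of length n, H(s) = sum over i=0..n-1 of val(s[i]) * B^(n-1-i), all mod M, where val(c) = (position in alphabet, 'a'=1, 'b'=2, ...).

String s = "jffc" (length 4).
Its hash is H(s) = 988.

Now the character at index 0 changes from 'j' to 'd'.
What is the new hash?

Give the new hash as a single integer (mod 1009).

Answer: 65

Derivation:
val('j') = 10, val('d') = 4
Position k = 0, exponent = n-1-k = 3
B^3 mod M = 11^3 mod 1009 = 322
Delta = (4 - 10) * 322 mod 1009 = 86
New hash = (988 + 86) mod 1009 = 65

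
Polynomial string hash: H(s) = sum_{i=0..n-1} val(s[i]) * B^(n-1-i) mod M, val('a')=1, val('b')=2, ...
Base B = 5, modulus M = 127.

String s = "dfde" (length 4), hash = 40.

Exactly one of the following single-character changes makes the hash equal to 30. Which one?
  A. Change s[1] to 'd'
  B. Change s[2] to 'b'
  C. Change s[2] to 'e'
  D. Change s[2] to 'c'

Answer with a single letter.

Option A: s[1]='f'->'d', delta=(4-6)*5^2 mod 127 = 77, hash=40+77 mod 127 = 117
Option B: s[2]='d'->'b', delta=(2-4)*5^1 mod 127 = 117, hash=40+117 mod 127 = 30 <-- target
Option C: s[2]='d'->'e', delta=(5-4)*5^1 mod 127 = 5, hash=40+5 mod 127 = 45
Option D: s[2]='d'->'c', delta=(3-4)*5^1 mod 127 = 122, hash=40+122 mod 127 = 35

Answer: B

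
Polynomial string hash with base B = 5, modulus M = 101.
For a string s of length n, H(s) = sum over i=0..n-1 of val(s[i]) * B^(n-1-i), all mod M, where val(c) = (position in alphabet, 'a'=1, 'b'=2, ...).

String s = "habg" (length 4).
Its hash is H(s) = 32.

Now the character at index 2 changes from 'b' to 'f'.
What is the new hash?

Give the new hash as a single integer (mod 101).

Answer: 52

Derivation:
val('b') = 2, val('f') = 6
Position k = 2, exponent = n-1-k = 1
B^1 mod M = 5^1 mod 101 = 5
Delta = (6 - 2) * 5 mod 101 = 20
New hash = (32 + 20) mod 101 = 52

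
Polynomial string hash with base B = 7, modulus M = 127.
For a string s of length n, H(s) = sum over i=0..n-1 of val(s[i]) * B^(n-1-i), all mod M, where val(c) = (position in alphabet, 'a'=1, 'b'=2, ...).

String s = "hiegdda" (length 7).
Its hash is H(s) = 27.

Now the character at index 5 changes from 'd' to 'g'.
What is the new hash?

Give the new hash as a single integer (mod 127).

val('d') = 4, val('g') = 7
Position k = 5, exponent = n-1-k = 1
B^1 mod M = 7^1 mod 127 = 7
Delta = (7 - 4) * 7 mod 127 = 21
New hash = (27 + 21) mod 127 = 48

Answer: 48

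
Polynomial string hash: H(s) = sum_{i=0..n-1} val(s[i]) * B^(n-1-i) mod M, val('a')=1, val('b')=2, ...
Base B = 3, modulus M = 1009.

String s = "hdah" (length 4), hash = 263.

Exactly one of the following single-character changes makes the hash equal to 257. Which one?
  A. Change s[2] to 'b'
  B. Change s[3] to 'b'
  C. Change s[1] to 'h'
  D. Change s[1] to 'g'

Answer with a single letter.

Answer: B

Derivation:
Option A: s[2]='a'->'b', delta=(2-1)*3^1 mod 1009 = 3, hash=263+3 mod 1009 = 266
Option B: s[3]='h'->'b', delta=(2-8)*3^0 mod 1009 = 1003, hash=263+1003 mod 1009 = 257 <-- target
Option C: s[1]='d'->'h', delta=(8-4)*3^2 mod 1009 = 36, hash=263+36 mod 1009 = 299
Option D: s[1]='d'->'g', delta=(7-4)*3^2 mod 1009 = 27, hash=263+27 mod 1009 = 290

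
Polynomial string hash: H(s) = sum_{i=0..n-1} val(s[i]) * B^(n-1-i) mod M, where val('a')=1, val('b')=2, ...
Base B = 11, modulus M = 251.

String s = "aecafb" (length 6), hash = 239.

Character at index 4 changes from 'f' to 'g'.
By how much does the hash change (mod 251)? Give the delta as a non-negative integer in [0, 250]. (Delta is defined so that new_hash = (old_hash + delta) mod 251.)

Answer: 11

Derivation:
Delta formula: (val(new) - val(old)) * B^(n-1-k) mod M
  val('g') - val('f') = 7 - 6 = 1
  B^(n-1-k) = 11^1 mod 251 = 11
  Delta = 1 * 11 mod 251 = 11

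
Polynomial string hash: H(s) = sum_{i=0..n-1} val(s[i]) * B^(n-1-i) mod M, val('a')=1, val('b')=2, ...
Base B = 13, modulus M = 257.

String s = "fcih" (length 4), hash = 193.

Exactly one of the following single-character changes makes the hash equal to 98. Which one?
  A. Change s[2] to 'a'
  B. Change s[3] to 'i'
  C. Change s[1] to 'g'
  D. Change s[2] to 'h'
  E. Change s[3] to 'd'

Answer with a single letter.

Answer: C

Derivation:
Option A: s[2]='i'->'a', delta=(1-9)*13^1 mod 257 = 153, hash=193+153 mod 257 = 89
Option B: s[3]='h'->'i', delta=(9-8)*13^0 mod 257 = 1, hash=193+1 mod 257 = 194
Option C: s[1]='c'->'g', delta=(7-3)*13^2 mod 257 = 162, hash=193+162 mod 257 = 98 <-- target
Option D: s[2]='i'->'h', delta=(8-9)*13^1 mod 257 = 244, hash=193+244 mod 257 = 180
Option E: s[3]='h'->'d', delta=(4-8)*13^0 mod 257 = 253, hash=193+253 mod 257 = 189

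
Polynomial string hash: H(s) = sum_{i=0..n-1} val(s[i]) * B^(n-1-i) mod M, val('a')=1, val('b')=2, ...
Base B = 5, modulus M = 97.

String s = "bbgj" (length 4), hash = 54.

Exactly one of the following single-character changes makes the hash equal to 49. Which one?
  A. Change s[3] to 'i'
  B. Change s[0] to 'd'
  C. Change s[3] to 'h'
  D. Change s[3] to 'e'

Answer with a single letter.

Option A: s[3]='j'->'i', delta=(9-10)*5^0 mod 97 = 96, hash=54+96 mod 97 = 53
Option B: s[0]='b'->'d', delta=(4-2)*5^3 mod 97 = 56, hash=54+56 mod 97 = 13
Option C: s[3]='j'->'h', delta=(8-10)*5^0 mod 97 = 95, hash=54+95 mod 97 = 52
Option D: s[3]='j'->'e', delta=(5-10)*5^0 mod 97 = 92, hash=54+92 mod 97 = 49 <-- target

Answer: D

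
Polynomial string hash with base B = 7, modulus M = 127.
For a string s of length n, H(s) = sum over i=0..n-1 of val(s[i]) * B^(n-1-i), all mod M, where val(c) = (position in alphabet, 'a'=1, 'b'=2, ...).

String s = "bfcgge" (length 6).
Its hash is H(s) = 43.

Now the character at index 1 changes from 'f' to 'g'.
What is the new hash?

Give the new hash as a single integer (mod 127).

Answer: 31

Derivation:
val('f') = 6, val('g') = 7
Position k = 1, exponent = n-1-k = 4
B^4 mod M = 7^4 mod 127 = 115
Delta = (7 - 6) * 115 mod 127 = 115
New hash = (43 + 115) mod 127 = 31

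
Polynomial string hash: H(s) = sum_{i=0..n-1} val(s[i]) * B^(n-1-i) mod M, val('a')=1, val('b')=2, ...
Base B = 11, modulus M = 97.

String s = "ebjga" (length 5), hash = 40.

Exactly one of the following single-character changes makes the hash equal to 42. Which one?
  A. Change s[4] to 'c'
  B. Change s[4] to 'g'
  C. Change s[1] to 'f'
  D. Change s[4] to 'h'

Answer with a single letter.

Option A: s[4]='a'->'c', delta=(3-1)*11^0 mod 97 = 2, hash=40+2 mod 97 = 42 <-- target
Option B: s[4]='a'->'g', delta=(7-1)*11^0 mod 97 = 6, hash=40+6 mod 97 = 46
Option C: s[1]='b'->'f', delta=(6-2)*11^3 mod 97 = 86, hash=40+86 mod 97 = 29
Option D: s[4]='a'->'h', delta=(8-1)*11^0 mod 97 = 7, hash=40+7 mod 97 = 47

Answer: A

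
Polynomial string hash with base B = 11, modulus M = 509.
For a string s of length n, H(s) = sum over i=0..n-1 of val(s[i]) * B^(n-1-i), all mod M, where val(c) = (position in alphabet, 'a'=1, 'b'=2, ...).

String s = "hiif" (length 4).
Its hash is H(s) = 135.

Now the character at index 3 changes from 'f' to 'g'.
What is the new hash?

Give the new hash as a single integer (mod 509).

Answer: 136

Derivation:
val('f') = 6, val('g') = 7
Position k = 3, exponent = n-1-k = 0
B^0 mod M = 11^0 mod 509 = 1
Delta = (7 - 6) * 1 mod 509 = 1
New hash = (135 + 1) mod 509 = 136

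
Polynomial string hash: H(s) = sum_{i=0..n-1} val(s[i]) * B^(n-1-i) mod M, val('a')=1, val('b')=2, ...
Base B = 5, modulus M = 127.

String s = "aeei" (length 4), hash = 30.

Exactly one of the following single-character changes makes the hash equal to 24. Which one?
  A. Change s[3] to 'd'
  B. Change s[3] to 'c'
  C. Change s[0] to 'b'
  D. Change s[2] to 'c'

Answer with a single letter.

Option A: s[3]='i'->'d', delta=(4-9)*5^0 mod 127 = 122, hash=30+122 mod 127 = 25
Option B: s[3]='i'->'c', delta=(3-9)*5^0 mod 127 = 121, hash=30+121 mod 127 = 24 <-- target
Option C: s[0]='a'->'b', delta=(2-1)*5^3 mod 127 = 125, hash=30+125 mod 127 = 28
Option D: s[2]='e'->'c', delta=(3-5)*5^1 mod 127 = 117, hash=30+117 mod 127 = 20

Answer: B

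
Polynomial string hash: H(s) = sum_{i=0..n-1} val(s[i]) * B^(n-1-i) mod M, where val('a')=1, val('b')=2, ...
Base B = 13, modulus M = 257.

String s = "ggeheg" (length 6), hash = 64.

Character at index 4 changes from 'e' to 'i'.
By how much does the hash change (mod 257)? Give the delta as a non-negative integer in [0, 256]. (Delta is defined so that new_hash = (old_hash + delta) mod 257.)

Answer: 52

Derivation:
Delta formula: (val(new) - val(old)) * B^(n-1-k) mod M
  val('i') - val('e') = 9 - 5 = 4
  B^(n-1-k) = 13^1 mod 257 = 13
  Delta = 4 * 13 mod 257 = 52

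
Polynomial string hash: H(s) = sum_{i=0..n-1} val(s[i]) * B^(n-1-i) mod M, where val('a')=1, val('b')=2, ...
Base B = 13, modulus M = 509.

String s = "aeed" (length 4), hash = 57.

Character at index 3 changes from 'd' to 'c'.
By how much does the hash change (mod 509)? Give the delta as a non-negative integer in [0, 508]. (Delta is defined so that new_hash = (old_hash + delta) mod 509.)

Delta formula: (val(new) - val(old)) * B^(n-1-k) mod M
  val('c') - val('d') = 3 - 4 = -1
  B^(n-1-k) = 13^0 mod 509 = 1
  Delta = -1 * 1 mod 509 = 508

Answer: 508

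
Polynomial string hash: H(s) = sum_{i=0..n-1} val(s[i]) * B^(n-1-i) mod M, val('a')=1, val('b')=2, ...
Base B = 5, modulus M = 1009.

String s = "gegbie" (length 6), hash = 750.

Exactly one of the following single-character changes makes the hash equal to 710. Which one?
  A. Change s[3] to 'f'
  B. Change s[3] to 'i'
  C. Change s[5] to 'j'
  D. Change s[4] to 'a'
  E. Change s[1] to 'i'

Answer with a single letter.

Answer: D

Derivation:
Option A: s[3]='b'->'f', delta=(6-2)*5^2 mod 1009 = 100, hash=750+100 mod 1009 = 850
Option B: s[3]='b'->'i', delta=(9-2)*5^2 mod 1009 = 175, hash=750+175 mod 1009 = 925
Option C: s[5]='e'->'j', delta=(10-5)*5^0 mod 1009 = 5, hash=750+5 mod 1009 = 755
Option D: s[4]='i'->'a', delta=(1-9)*5^1 mod 1009 = 969, hash=750+969 mod 1009 = 710 <-- target
Option E: s[1]='e'->'i', delta=(9-5)*5^4 mod 1009 = 482, hash=750+482 mod 1009 = 223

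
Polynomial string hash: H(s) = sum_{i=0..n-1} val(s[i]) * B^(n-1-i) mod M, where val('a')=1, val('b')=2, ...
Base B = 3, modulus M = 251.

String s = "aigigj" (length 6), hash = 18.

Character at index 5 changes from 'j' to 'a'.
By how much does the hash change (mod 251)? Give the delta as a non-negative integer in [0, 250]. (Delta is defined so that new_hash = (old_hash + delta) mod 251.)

Delta formula: (val(new) - val(old)) * B^(n-1-k) mod M
  val('a') - val('j') = 1 - 10 = -9
  B^(n-1-k) = 3^0 mod 251 = 1
  Delta = -9 * 1 mod 251 = 242

Answer: 242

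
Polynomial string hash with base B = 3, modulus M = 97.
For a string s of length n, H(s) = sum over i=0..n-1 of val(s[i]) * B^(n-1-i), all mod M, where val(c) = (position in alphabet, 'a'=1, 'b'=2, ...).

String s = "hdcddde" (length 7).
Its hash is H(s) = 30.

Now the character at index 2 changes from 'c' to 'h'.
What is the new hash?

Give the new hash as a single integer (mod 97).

Answer: 47

Derivation:
val('c') = 3, val('h') = 8
Position k = 2, exponent = n-1-k = 4
B^4 mod M = 3^4 mod 97 = 81
Delta = (8 - 3) * 81 mod 97 = 17
New hash = (30 + 17) mod 97 = 47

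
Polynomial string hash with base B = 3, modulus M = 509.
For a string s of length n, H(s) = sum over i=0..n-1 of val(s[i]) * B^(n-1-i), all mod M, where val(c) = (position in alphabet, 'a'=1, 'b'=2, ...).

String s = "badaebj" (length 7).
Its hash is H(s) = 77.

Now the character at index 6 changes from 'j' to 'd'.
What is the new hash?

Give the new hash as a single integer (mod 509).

Answer: 71

Derivation:
val('j') = 10, val('d') = 4
Position k = 6, exponent = n-1-k = 0
B^0 mod M = 3^0 mod 509 = 1
Delta = (4 - 10) * 1 mod 509 = 503
New hash = (77 + 503) mod 509 = 71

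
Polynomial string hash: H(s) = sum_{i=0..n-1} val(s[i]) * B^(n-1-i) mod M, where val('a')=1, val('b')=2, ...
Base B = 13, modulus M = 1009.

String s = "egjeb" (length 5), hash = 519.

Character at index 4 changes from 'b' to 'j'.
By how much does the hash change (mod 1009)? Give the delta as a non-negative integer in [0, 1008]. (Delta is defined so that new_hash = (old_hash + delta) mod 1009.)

Answer: 8

Derivation:
Delta formula: (val(new) - val(old)) * B^(n-1-k) mod M
  val('j') - val('b') = 10 - 2 = 8
  B^(n-1-k) = 13^0 mod 1009 = 1
  Delta = 8 * 1 mod 1009 = 8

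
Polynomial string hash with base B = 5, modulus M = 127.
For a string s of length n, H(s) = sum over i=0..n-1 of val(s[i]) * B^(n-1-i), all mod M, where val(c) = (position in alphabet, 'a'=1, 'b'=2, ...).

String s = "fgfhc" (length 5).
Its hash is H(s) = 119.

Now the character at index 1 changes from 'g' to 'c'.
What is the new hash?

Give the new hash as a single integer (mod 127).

val('g') = 7, val('c') = 3
Position k = 1, exponent = n-1-k = 3
B^3 mod M = 5^3 mod 127 = 125
Delta = (3 - 7) * 125 mod 127 = 8
New hash = (119 + 8) mod 127 = 0

Answer: 0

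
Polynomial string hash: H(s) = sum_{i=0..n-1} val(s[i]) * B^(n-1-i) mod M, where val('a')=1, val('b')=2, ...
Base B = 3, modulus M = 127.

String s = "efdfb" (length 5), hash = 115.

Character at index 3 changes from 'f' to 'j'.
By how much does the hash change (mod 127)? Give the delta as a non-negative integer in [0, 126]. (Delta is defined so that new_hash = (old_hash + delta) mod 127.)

Answer: 12

Derivation:
Delta formula: (val(new) - val(old)) * B^(n-1-k) mod M
  val('j') - val('f') = 10 - 6 = 4
  B^(n-1-k) = 3^1 mod 127 = 3
  Delta = 4 * 3 mod 127 = 12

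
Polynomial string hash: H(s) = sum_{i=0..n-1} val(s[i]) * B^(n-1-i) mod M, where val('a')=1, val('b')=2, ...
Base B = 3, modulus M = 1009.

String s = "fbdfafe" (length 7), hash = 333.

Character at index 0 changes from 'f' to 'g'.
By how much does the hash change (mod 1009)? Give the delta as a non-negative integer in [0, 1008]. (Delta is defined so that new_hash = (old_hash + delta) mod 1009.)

Delta formula: (val(new) - val(old)) * B^(n-1-k) mod M
  val('g') - val('f') = 7 - 6 = 1
  B^(n-1-k) = 3^6 mod 1009 = 729
  Delta = 1 * 729 mod 1009 = 729

Answer: 729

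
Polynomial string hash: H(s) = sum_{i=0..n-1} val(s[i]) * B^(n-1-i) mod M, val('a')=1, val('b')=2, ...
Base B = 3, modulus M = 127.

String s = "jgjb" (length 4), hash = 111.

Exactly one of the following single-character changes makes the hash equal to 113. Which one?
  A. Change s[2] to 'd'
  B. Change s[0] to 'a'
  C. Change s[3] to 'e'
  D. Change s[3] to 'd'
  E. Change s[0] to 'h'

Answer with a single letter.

Option A: s[2]='j'->'d', delta=(4-10)*3^1 mod 127 = 109, hash=111+109 mod 127 = 93
Option B: s[0]='j'->'a', delta=(1-10)*3^3 mod 127 = 11, hash=111+11 mod 127 = 122
Option C: s[3]='b'->'e', delta=(5-2)*3^0 mod 127 = 3, hash=111+3 mod 127 = 114
Option D: s[3]='b'->'d', delta=(4-2)*3^0 mod 127 = 2, hash=111+2 mod 127 = 113 <-- target
Option E: s[0]='j'->'h', delta=(8-10)*3^3 mod 127 = 73, hash=111+73 mod 127 = 57

Answer: D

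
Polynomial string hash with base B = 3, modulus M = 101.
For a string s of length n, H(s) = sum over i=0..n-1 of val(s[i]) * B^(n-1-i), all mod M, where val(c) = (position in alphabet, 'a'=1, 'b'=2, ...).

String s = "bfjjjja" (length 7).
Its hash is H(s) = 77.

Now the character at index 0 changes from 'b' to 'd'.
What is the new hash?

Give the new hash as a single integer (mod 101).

val('b') = 2, val('d') = 4
Position k = 0, exponent = n-1-k = 6
B^6 mod M = 3^6 mod 101 = 22
Delta = (4 - 2) * 22 mod 101 = 44
New hash = (77 + 44) mod 101 = 20

Answer: 20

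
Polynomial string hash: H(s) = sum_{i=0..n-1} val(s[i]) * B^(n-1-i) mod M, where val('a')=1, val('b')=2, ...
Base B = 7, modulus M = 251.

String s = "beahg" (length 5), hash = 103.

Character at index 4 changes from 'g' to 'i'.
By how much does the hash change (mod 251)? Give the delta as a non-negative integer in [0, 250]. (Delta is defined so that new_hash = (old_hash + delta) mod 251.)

Delta formula: (val(new) - val(old)) * B^(n-1-k) mod M
  val('i') - val('g') = 9 - 7 = 2
  B^(n-1-k) = 7^0 mod 251 = 1
  Delta = 2 * 1 mod 251 = 2

Answer: 2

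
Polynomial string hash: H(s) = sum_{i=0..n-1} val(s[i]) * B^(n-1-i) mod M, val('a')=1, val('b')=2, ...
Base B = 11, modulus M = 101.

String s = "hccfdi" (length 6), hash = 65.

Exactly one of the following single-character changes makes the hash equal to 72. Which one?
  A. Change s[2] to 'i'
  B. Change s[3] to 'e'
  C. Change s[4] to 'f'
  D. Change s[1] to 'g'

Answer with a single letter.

Answer: A

Derivation:
Option A: s[2]='c'->'i', delta=(9-3)*11^3 mod 101 = 7, hash=65+7 mod 101 = 72 <-- target
Option B: s[3]='f'->'e', delta=(5-6)*11^2 mod 101 = 81, hash=65+81 mod 101 = 45
Option C: s[4]='d'->'f', delta=(6-4)*11^1 mod 101 = 22, hash=65+22 mod 101 = 87
Option D: s[1]='c'->'g', delta=(7-3)*11^4 mod 101 = 85, hash=65+85 mod 101 = 49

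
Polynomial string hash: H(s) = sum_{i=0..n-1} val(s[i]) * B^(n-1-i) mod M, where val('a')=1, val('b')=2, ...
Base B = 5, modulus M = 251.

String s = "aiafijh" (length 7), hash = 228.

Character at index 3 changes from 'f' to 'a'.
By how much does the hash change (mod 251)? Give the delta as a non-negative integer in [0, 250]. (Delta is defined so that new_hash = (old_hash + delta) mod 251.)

Delta formula: (val(new) - val(old)) * B^(n-1-k) mod M
  val('a') - val('f') = 1 - 6 = -5
  B^(n-1-k) = 5^3 mod 251 = 125
  Delta = -5 * 125 mod 251 = 128

Answer: 128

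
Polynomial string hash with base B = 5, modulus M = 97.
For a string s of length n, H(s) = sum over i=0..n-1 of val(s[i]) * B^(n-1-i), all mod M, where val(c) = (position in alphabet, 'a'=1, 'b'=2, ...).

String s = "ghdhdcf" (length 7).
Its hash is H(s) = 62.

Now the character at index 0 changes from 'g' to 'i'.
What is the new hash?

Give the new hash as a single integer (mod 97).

val('g') = 7, val('i') = 9
Position k = 0, exponent = n-1-k = 6
B^6 mod M = 5^6 mod 97 = 8
Delta = (9 - 7) * 8 mod 97 = 16
New hash = (62 + 16) mod 97 = 78

Answer: 78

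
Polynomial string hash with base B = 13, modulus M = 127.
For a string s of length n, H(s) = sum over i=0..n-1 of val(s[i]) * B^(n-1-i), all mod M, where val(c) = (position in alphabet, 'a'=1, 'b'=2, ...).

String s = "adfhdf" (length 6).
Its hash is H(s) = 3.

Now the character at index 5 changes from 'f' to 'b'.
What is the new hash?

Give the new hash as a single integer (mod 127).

Answer: 126

Derivation:
val('f') = 6, val('b') = 2
Position k = 5, exponent = n-1-k = 0
B^0 mod M = 13^0 mod 127 = 1
Delta = (2 - 6) * 1 mod 127 = 123
New hash = (3 + 123) mod 127 = 126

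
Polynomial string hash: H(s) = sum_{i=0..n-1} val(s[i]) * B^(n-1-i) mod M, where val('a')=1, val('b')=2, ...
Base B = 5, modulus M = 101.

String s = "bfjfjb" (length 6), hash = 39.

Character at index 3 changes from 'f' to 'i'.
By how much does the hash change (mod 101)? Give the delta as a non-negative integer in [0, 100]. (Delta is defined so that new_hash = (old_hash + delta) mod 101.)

Delta formula: (val(new) - val(old)) * B^(n-1-k) mod M
  val('i') - val('f') = 9 - 6 = 3
  B^(n-1-k) = 5^2 mod 101 = 25
  Delta = 3 * 25 mod 101 = 75

Answer: 75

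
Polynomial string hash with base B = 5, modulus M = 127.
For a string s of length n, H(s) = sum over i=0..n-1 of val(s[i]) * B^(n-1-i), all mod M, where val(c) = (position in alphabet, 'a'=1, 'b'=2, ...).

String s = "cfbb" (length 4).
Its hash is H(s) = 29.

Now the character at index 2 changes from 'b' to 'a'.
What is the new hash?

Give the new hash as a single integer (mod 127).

val('b') = 2, val('a') = 1
Position k = 2, exponent = n-1-k = 1
B^1 mod M = 5^1 mod 127 = 5
Delta = (1 - 2) * 5 mod 127 = 122
New hash = (29 + 122) mod 127 = 24

Answer: 24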